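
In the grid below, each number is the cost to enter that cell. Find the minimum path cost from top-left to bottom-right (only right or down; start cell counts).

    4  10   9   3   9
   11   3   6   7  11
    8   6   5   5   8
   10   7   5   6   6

45

One optimal route is r0c0→r0c1→r1c1→r1c2→r2c2→r2c3→r3c3→r3c4.
Its cost is 4 + 10 + 3 + 6 + 5 + 5 + 6 + 6 = 45.
For comparison, the top-then-right route costs 60.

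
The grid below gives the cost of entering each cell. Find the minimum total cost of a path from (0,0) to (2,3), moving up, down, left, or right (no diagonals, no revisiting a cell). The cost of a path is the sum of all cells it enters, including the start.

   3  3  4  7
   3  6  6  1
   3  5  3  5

22

Take (0,0) → (0,1) → (0,2) → (1,2) → (1,3) → (2,3) for a total of 3 + 3 + 4 + 6 + 1 + 5 = 22.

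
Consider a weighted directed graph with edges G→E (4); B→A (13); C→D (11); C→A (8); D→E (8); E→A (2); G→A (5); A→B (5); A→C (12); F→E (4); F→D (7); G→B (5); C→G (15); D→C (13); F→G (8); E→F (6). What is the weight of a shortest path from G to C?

A few of the G→C routes:
G → A → C: 5 + 12 = 17
G → B → A → C: 5 + 13 + 12 = 30
G → E → A → C: 4 + 2 + 12 = 18
Shortest: 17.

17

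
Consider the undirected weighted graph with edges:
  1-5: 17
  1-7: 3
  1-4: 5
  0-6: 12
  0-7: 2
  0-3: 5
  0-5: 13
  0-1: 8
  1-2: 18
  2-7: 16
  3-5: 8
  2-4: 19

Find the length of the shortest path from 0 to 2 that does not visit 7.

A few of the 0→2 routes:
0→3→5→1→2: 5 + 8 + 17 + 18 = 48
0→1→4→2: 8 + 5 + 19 = 32
0→1→2: 8 + 18 = 26
The minimum is 26.

26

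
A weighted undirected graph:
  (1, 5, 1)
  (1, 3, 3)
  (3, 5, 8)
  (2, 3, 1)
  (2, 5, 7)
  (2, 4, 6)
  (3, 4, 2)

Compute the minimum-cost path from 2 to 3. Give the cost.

Paths from 2 to 3:
2-4-3: 6 + 2 = 8
2-5-1-3: 7 + 1 + 3 = 11
2-3: 1
2-5-3: 7 + 8 = 15
Best route has total 1.

1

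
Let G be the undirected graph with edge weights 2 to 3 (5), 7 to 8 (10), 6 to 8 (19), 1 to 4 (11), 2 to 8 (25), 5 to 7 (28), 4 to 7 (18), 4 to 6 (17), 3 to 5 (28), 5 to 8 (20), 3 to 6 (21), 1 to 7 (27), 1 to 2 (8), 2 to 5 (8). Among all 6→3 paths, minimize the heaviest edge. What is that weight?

Comparing a few candidate routes:
6→8→7→4→1→2→3: max(19, 10, 18, 11, 8, 5) = 19
6→8→5→2→3: max(19, 20, 8, 5) = 20
6→3: max(21) = 21
6→4→1→2→3: max(17, 11, 8, 5) = 17
6→8→2→3: max(19, 25, 5) = 25
6→4→7→8→5→2→3: max(17, 18, 10, 20, 8, 5) = 20
The minimum achievable maximum is 17.

17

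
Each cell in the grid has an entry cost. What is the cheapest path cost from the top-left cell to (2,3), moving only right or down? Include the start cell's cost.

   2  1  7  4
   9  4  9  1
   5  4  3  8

22

One optimal route is r0c0 → r0c1 → r1c1 → r2c1 → r2c2 → r2c3.
Its cost is 2 + 1 + 4 + 4 + 3 + 8 = 22.
(Top row then right column would cost 23.)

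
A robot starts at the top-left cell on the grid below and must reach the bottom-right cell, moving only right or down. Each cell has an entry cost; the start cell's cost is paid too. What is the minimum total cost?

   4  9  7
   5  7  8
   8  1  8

Path [0,0] [1,0] [1,1] [2,1] [2,2]: 4 + 5 + 7 + 1 + 8 = 25.
For comparison, the top-then-right route costs 36.

25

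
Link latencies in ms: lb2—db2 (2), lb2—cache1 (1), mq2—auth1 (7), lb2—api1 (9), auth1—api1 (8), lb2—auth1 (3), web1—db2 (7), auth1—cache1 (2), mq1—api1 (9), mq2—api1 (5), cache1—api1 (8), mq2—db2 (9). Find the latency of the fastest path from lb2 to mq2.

Comparing a few candidate routes:
lb2 -> cache1 -> api1 -> mq2: 1 + 8 + 5 = 14
lb2 -> cache1 -> auth1 -> mq2: 1 + 2 + 7 = 10
lb2 -> auth1 -> mq2: 3 + 7 = 10
lb2 -> db2 -> mq2: 2 + 9 = 11
Shortest: 10 ms.

10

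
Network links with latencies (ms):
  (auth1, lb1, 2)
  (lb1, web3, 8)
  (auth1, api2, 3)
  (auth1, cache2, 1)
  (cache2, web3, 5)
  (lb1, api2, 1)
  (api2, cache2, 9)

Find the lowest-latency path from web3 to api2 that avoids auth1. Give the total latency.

9

Paths from web3 to api2 avoiding auth1:
web3-lb1-api2: 8 + 1 = 9
web3-cache2-api2: 5 + 9 = 14
Shortest: 9 ms.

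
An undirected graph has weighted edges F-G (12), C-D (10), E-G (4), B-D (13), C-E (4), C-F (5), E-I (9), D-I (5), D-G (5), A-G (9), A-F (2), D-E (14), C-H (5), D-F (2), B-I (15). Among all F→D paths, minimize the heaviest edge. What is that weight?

Comparing a few candidate routes:
F - C - E - G - D: max(5, 4, 4, 5) = 5
F - C - E - I - D: max(5, 4, 9, 5) = 9
F - D: max(2) = 2
Best route has worst link 2.

2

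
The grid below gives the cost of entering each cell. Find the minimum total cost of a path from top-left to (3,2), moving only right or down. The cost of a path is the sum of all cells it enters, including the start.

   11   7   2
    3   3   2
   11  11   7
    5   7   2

One optimal route is r0c0→r1c0→r1c1→r1c2→r2c2→r3c2.
Its cost is 11 + 3 + 3 + 2 + 7 + 2 = 28.
(Top row then right column would cost 31.)

28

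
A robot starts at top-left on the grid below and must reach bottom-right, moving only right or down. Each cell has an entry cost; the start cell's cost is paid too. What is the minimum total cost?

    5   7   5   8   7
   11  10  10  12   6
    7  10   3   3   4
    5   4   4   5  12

49

Best path: r0c0 → r0c1 → r0c2 → r1c2 → r2c2 → r2c3 → r2c4 → r3c4
Cost: 5 + 7 + 5 + 10 + 3 + 3 + 4 + 12 = 49
For comparison, the top-then-right route costs 54.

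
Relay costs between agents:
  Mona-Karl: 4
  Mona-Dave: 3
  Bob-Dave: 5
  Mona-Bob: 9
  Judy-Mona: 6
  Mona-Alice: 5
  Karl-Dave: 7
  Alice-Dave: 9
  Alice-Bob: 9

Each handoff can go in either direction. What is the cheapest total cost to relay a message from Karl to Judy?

10

A few of the Karl→Judy routes:
Karl → Mona → Judy: 4 + 6 = 10
Karl → Dave → Mona → Judy: 7 + 3 + 6 = 16
Karl → Dave → Bob → Mona → Judy: 7 + 5 + 9 + 6 = 27
The minimum is 10.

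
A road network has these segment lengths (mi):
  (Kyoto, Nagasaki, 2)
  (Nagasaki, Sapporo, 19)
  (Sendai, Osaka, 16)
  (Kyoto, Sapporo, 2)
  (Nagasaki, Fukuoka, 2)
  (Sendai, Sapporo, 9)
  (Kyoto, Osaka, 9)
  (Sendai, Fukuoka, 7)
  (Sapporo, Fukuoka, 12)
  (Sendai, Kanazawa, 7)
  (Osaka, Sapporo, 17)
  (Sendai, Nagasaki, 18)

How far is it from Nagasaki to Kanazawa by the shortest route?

16

Some routes from Nagasaki to Kanazawa:
Nagasaki-Fukuoka-Sendai-Kanazawa: 2 + 7 + 7 = 16
Nagasaki-Kyoto-Sapporo-Fukuoka-Sendai-Kanazawa: 2 + 2 + 12 + 7 + 7 = 30
Nagasaki-Kyoto-Sapporo-Sendai-Kanazawa: 2 + 2 + 9 + 7 = 20
Nagasaki-Sendai-Kanazawa: 18 + 7 = 25
Best route has total 16 mi.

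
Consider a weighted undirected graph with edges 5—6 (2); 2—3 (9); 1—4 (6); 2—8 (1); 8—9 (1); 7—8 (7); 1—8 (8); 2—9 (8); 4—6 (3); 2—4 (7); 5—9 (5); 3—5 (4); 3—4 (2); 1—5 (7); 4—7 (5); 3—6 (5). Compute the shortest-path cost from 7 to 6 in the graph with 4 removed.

Checking several routes:
7→8→2→9→5→6: 7 + 1 + 8 + 5 + 2 = 23
7→8→9→5→3→6: 7 + 1 + 5 + 4 + 5 = 22
7→8→2→3→5→6: 7 + 1 + 9 + 4 + 2 = 23
7→8→2→3→6: 7 + 1 + 9 + 5 = 22
7→8→9→5→6: 7 + 1 + 5 + 2 = 15
Shortest: 15.

15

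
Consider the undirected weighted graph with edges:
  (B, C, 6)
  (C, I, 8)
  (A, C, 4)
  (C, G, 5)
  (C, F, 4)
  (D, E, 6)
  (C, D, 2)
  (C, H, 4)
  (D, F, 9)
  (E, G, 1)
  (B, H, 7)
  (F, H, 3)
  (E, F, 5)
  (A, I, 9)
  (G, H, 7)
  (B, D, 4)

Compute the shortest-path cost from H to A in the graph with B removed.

8

A few of the H→A routes:
H→C→A: 4 + 4 = 8
H→F→D→C→A: 3 + 9 + 2 + 4 = 18
H→F→C→A: 3 + 4 + 4 = 11
H→F→E→G→C→A: 3 + 5 + 1 + 5 + 4 = 18
H→G→C→A: 7 + 5 + 4 = 16
Shortest: 8.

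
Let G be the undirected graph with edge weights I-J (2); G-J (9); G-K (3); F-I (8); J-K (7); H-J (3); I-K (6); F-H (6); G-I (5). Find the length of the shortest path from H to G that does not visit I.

12

Paths from H to G avoiding I:
H→J→G: 3 + 9 = 12
H→J→K→G: 3 + 7 + 3 = 13
Shortest: 12.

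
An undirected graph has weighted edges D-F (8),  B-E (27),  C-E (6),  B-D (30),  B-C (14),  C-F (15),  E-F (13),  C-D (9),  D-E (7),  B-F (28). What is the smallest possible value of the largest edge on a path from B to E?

A few of the B→E routes:
B -> E: max(27) = 27
B -> C -> F -> D -> E: max(14, 15, 8, 7) = 15
B -> C -> E: max(14, 6) = 14
B -> C -> D -> F -> E: max(14, 9, 8, 13) = 14
B -> C -> F -> E: max(14, 15, 13) = 15
B -> C -> D -> E: max(14, 9, 7) = 14
Best route has worst link 14.

14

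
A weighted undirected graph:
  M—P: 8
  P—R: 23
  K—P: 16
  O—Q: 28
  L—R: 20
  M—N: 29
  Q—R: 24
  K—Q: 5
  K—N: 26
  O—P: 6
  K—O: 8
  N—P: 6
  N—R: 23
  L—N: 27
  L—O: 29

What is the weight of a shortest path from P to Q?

Comparing a few candidate routes:
P→R→Q: 23 + 24 = 47
P→O→K→Q: 6 + 8 + 5 = 19
P→O→Q: 6 + 28 = 34
P→N→K→Q: 6 + 26 + 5 = 37
P→K→O→Q: 16 + 8 + 28 = 52
P→K→Q: 16 + 5 = 21
Best route has total 19.

19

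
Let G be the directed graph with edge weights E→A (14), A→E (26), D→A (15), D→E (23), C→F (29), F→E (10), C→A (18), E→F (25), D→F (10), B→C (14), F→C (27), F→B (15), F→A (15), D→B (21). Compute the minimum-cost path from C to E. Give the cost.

Paths from C to E:
C - F - E: 29 + 10 = 39
C - F - A - E: 29 + 15 + 26 = 70
C - A - E: 18 + 26 = 44
The minimum is 39.

39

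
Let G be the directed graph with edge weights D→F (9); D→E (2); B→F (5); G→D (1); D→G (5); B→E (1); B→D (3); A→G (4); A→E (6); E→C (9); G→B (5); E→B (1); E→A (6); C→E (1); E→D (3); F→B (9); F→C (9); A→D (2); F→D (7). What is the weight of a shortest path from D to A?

8

Checking several routes:
D -> E -> A: 2 + 6 = 8
D -> F -> B -> E -> A: 9 + 9 + 1 + 6 = 25
D -> G -> B -> E -> A: 5 + 5 + 1 + 6 = 17
D -> F -> C -> E -> A: 9 + 9 + 1 + 6 = 25
The minimum is 8.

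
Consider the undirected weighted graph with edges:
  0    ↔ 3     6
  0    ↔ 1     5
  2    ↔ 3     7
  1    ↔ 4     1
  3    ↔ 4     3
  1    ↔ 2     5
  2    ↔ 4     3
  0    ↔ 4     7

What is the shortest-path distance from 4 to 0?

A few of the 4→0 routes:
4-2-3-0: 3 + 7 + 6 = 16
4-1-0: 1 + 5 = 6
4-0: 7
4-2-1-0: 3 + 5 + 5 = 13
4-3-0: 3 + 6 = 9
4-1-2-3-0: 1 + 5 + 7 + 6 = 19
Best route has total 6.

6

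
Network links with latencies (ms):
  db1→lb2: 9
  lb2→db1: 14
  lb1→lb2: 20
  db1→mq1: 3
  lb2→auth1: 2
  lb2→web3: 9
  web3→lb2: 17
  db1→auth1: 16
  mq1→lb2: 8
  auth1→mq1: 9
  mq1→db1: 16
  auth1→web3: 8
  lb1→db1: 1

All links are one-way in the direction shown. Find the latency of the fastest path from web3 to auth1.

Paths from web3 to auth1:
web3 → lb2 → db1 → auth1: 17 + 14 + 16 = 47
web3 → lb2 → auth1: 17 + 2 = 19
Shortest: 19 ms.

19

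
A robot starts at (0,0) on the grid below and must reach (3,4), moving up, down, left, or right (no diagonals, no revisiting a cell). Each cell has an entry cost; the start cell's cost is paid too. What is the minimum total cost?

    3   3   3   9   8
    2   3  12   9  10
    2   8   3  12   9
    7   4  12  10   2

Best path: r0c0 -> r1c0 -> r2c0 -> r2c1 -> r2c2 -> r2c3 -> r2c4 -> r3c4
Cost: 3 + 2 + 2 + 8 + 3 + 12 + 9 + 2 = 41

41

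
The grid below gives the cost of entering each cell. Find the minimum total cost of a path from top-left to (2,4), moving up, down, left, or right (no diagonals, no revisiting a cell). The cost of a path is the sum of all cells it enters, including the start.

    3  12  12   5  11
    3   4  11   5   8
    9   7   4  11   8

40

Take [0,0] -> [1,0] -> [1,1] -> [2,1] -> [2,2] -> [2,3] -> [2,4] for a total of 3 + 3 + 4 + 7 + 4 + 11 + 8 = 40.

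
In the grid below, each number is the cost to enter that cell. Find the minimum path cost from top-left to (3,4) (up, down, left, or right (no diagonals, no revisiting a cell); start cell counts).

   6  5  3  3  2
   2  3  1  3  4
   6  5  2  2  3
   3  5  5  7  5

Take r0c0 → r1c0 → r1c1 → r1c2 → r2c2 → r2c3 → r2c4 → r3c4 for a total of 6 + 2 + 3 + 1 + 2 + 2 + 3 + 5 = 24.

24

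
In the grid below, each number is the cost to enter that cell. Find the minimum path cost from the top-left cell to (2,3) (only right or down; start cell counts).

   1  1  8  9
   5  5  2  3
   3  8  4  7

Best path: r0c0 -> r0c1 -> r1c1 -> r1c2 -> r1c3 -> r2c3
Cost: 1 + 1 + 5 + 2 + 3 + 7 = 19

19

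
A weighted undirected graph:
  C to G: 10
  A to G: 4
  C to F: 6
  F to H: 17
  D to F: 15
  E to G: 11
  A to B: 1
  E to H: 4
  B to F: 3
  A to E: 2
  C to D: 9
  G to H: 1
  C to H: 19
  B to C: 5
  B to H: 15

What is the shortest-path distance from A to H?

5

Some routes from A to H:
A→E→G→H: 2 + 11 + 1 = 14
A→G→H: 4 + 1 = 5
A→E→H: 2 + 4 = 6
Best route has total 5.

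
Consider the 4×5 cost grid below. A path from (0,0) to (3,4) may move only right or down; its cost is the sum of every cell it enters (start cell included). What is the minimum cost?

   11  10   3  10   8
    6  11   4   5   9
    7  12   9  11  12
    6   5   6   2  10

Take r0c0→r1c0→r2c0→r3c0→r3c1→r3c2→r3c3→r3c4 for a total of 11 + 6 + 7 + 6 + 5 + 6 + 2 + 10 = 53.
For comparison, the top-then-right route costs 73.

53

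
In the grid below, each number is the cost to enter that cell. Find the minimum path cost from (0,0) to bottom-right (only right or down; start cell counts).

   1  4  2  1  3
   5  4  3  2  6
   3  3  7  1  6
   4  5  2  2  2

Path [0,0] → [0,1] → [0,2] → [0,3] → [1,3] → [2,3] → [3,3] → [3,4]: 1 + 4 + 2 + 1 + 2 + 1 + 2 + 2 = 15.
For comparison, the top-then-right route costs 25.

15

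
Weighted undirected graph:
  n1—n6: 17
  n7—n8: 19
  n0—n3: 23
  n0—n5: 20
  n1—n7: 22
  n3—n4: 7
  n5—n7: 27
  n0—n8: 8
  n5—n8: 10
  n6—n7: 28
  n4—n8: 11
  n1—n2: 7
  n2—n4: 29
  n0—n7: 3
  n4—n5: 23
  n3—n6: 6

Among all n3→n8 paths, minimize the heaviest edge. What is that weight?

11

A few of the n3→n8 routes:
n3→n6→n1→n7→n8: max(6, 17, 22, 19) = 22
n3→n6→n1→n7→n0→n8: max(6, 17, 22, 3, 8) = 22
n3→n6→n1→n7→n0→n5→n8: max(6, 17, 22, 3, 20, 10) = 22
n3→n4→n8: max(7, 11) = 11
n3→n4→n5→n8: max(7, 23, 10) = 23
Smallest bottleneck: 11.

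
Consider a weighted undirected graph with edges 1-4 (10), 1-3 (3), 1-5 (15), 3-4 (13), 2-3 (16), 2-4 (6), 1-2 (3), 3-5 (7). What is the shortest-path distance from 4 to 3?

Comparing a few candidate routes:
4 → 1 → 2 → 3: 10 + 3 + 16 = 29
4 → 2 → 1 → 3: 6 + 3 + 3 = 12
4 → 1 → 3: 10 + 3 = 13
4 → 2 → 3: 6 + 16 = 22
4 → 3: 13
Best route has total 12.

12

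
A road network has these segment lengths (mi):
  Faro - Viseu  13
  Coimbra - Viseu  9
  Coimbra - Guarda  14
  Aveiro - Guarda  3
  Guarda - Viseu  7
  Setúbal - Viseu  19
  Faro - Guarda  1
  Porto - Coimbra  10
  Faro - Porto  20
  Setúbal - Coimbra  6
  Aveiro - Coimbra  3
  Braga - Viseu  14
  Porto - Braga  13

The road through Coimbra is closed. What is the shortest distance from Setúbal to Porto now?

46

Paths from Setúbal to Porto avoiding Coimbra:
Setúbal - Viseu - Faro - Porto: 19 + 13 + 20 = 52
Setúbal - Viseu - Braga - Porto: 19 + 14 + 13 = 46
Setúbal - Viseu - Guarda - Faro - Porto: 19 + 7 + 1 + 20 = 47
The minimum is 46 mi.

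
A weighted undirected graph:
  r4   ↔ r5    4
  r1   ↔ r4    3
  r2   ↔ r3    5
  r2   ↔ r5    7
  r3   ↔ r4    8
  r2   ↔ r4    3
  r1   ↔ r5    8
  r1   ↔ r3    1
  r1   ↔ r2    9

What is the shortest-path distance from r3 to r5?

Checking several routes:
r3-r4-r5: 8 + 4 = 12
r3-r2-r5: 5 + 7 = 12
r3-r1-r5: 1 + 8 = 9
r3-r1-r4-r2-r5: 1 + 3 + 3 + 7 = 14
r3-r2-r4-r5: 5 + 3 + 4 = 12
r3-r1-r4-r5: 1 + 3 + 4 = 8
Best route has total 8.

8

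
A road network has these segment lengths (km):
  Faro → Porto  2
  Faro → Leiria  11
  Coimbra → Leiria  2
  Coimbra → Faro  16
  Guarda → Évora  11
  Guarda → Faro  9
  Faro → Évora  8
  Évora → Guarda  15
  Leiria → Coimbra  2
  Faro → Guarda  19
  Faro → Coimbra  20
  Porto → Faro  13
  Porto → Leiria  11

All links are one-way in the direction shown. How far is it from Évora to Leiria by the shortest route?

35

Paths from Évora to Leiria:
Évora→Guarda→Faro→Coimbra→Leiria: 15 + 9 + 20 + 2 = 46
Évora→Guarda→Faro→Porto→Leiria: 15 + 9 + 2 + 11 = 37
Évora→Guarda→Faro→Leiria: 15 + 9 + 11 = 35
Shortest: 35 km.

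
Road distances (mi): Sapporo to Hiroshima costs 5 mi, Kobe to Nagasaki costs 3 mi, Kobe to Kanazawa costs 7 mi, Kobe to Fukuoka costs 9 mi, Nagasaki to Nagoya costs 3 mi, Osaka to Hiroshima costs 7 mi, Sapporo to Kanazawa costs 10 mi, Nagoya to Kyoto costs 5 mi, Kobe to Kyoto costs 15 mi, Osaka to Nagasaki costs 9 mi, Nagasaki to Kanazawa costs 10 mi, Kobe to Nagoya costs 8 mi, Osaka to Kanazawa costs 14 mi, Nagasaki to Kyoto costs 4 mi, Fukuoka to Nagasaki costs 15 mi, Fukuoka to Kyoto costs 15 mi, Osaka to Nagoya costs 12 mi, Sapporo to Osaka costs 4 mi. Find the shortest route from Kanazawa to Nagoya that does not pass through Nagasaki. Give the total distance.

15

Comparing a few candidate routes:
Kanazawa→Osaka→Nagoya: 14 + 12 = 26
Kanazawa→Kobe→Nagoya: 7 + 8 = 15
Kanazawa→Sapporo→Osaka→Nagoya: 10 + 4 + 12 = 26
Shortest: 15 mi.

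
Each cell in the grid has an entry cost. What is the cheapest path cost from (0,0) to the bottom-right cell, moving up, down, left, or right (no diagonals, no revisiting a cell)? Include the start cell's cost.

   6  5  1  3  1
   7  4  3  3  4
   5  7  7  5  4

24

Best path: r0c0 → r0c1 → r0c2 → r0c3 → r0c4 → r1c4 → r2c4
Cost: 6 + 5 + 1 + 3 + 1 + 4 + 4 = 24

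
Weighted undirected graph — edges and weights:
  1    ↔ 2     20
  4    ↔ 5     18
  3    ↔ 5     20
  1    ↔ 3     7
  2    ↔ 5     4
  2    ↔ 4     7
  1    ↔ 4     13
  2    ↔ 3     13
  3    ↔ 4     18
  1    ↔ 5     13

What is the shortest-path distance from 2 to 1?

A few of the 2→1 routes:
2→4→1: 7 + 13 = 20
2→1: 20
2→5→1: 4 + 13 = 17
The minimum is 17.

17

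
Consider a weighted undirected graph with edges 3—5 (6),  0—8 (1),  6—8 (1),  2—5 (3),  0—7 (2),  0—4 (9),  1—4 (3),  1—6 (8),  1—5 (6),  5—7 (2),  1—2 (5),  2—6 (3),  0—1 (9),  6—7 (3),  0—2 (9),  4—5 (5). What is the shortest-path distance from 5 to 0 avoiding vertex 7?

8

Checking several routes:
5-1-2-6-8-0: 6 + 5 + 3 + 1 + 1 = 16
5-2-6-8-0: 3 + 3 + 1 + 1 = 8
5-1-0: 6 + 9 = 15
5-1-6-8-0: 6 + 8 + 1 + 1 = 16
5-2-0: 3 + 9 = 12
5-4-0: 5 + 9 = 14
Shortest: 8.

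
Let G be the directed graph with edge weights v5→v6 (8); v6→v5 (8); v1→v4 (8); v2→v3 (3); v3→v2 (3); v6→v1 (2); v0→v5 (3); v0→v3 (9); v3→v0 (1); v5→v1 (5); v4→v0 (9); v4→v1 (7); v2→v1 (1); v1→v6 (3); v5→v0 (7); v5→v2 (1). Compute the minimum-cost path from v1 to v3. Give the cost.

Candidate routes:
v1 → v6 → v5 → v0 → v3: 3 + 8 + 7 + 9 = 27
v1 → v4 → v0 → v5 → v2 → v3: 8 + 9 + 3 + 1 + 3 = 24
v1 → v4 → v0 → v3: 8 + 9 + 9 = 26
v1 → v6 → v5 → v2 → v3: 3 + 8 + 1 + 3 = 15
Shortest: 15.

15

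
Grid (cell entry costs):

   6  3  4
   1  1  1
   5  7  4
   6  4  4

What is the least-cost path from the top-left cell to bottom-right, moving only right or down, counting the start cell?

17

Cheapest: (0,0) -> (1,0) -> (1,1) -> (1,2) -> (2,2) -> (3,2)
  6 + 1 + 1 + 1 + 4 + 4 = 17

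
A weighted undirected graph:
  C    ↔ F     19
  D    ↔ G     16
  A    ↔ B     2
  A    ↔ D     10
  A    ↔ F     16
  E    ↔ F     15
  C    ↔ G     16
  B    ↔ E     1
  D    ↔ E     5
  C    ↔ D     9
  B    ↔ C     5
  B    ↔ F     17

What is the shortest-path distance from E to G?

Some routes from E to G:
E - D - C - G: 5 + 9 + 16 = 30
E - B - A - D - G: 1 + 2 + 10 + 16 = 29
E - D - G: 5 + 16 = 21
E - B - C - G: 1 + 5 + 16 = 22
Best route has total 21.

21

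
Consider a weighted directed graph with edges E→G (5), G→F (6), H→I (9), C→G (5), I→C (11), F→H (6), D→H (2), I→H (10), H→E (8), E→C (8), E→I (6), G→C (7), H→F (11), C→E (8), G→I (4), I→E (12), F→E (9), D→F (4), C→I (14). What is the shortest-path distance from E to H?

A few of the E→H routes:
E-G-I-H: 5 + 4 + 10 = 19
E-I-H: 6 + 10 = 16
E-G-F-H: 5 + 6 + 6 = 17
The minimum is 16.

16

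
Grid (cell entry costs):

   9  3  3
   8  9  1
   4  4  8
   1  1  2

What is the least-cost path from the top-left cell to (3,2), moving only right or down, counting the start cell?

25

One optimal route is r0c0 -> r1c0 -> r2c0 -> r3c0 -> r3c1 -> r3c2.
Its cost is 9 + 8 + 4 + 1 + 1 + 2 = 25.
(Top row then right column would cost 26.)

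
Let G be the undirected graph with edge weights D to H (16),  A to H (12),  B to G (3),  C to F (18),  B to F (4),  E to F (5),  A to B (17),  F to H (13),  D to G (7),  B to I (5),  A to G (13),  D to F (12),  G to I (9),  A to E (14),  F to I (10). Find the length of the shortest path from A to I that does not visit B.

Comparing a few candidate routes:
A → E → F → I: 14 + 5 + 10 = 29
A → G → I: 13 + 9 = 22
A → H → F → I: 12 + 13 + 10 = 35
Shortest: 22.

22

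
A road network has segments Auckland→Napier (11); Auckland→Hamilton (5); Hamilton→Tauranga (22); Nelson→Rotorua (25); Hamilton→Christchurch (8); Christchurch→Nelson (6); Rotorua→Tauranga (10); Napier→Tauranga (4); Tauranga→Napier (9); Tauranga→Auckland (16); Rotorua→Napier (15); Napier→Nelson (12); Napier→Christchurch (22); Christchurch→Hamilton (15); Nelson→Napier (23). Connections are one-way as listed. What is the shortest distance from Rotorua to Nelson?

Comparing a few candidate routes:
Rotorua→Napier→Nelson: 15 + 12 = 27
Rotorua→Tauranga→Napier→Nelson: 10 + 9 + 12 = 31
Rotorua→Napier→Christchurch→Nelson: 15 + 22 + 6 = 43
The minimum is 27.

27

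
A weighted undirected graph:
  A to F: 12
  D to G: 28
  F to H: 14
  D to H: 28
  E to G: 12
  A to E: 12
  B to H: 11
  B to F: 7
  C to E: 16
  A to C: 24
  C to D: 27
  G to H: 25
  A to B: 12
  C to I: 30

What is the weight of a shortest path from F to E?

Comparing a few candidate routes:
F→A→E: 12 + 12 = 24
F→A→C→E: 12 + 24 + 16 = 52
F→B→A→E: 7 + 12 + 12 = 31
F→H→G→E: 14 + 25 + 12 = 51
F→H→B→A→E: 14 + 11 + 12 + 12 = 49
Shortest: 24.

24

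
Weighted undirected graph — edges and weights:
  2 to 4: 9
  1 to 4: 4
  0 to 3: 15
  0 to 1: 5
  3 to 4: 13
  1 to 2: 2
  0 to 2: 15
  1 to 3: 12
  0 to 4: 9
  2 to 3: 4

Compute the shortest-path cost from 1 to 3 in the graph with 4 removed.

Some routes from 1 to 3 avoiding 4:
1 - 2 - 3: 2 + 4 = 6
1 - 3: 12
1 - 0 - 3: 5 + 15 = 20
Shortest: 6.

6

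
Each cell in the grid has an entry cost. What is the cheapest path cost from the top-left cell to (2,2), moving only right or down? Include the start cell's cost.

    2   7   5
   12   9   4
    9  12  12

30

Best path: (0,0) → (0,1) → (0,2) → (1,2) → (2,2)
Cost: 2 + 7 + 5 + 4 + 12 = 30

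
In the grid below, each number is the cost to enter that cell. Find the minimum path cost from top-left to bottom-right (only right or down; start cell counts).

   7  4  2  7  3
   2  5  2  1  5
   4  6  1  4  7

27

One optimal route is [0,0] -> [0,1] -> [0,2] -> [1,2] -> [1,3] -> [2,3] -> [2,4].
Its cost is 7 + 4 + 2 + 2 + 1 + 4 + 7 = 27.
(Top row then right column would cost 35.)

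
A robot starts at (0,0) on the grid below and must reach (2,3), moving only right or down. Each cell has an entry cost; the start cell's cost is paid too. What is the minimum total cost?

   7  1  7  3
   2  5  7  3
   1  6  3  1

20

Cheapest: [0,0] → [1,0] → [2,0] → [2,1] → [2,2] → [2,3]
  7 + 2 + 1 + 6 + 3 + 1 = 20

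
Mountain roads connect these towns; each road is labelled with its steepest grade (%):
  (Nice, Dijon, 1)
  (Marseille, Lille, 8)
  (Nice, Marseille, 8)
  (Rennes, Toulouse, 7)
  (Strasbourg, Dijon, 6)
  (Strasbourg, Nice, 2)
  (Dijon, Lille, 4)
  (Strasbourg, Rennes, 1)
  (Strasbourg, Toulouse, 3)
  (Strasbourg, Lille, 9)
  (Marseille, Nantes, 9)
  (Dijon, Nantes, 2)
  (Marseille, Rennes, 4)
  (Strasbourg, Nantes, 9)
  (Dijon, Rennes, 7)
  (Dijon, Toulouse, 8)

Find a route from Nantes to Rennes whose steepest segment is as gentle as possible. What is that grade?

Comparing a few candidate routes:
Nantes → Dijon → Nice → Strasbourg → Rennes: max(2, 1, 2, 1) = 2
Nantes → Dijon → Rennes: max(2, 7) = 7
Nantes → Dijon → Strasbourg → Toulouse → Rennes: max(2, 6, 3, 7) = 7
Nantes → Dijon → Nice → Strasbourg → Toulouse → Rennes: max(2, 1, 2, 3, 7) = 7
Nantes → Dijon → Strasbourg → Rennes: max(2, 6, 1) = 6
The minimum achievable maximum is 2%.

2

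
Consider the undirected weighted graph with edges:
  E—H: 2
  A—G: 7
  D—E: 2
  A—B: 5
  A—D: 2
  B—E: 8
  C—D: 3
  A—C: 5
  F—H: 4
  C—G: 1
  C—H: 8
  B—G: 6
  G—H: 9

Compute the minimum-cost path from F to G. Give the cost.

12

Comparing a few candidate routes:
F→H→C→G: 4 + 8 + 1 = 13
F→H→E→D→A→G: 4 + 2 + 2 + 2 + 7 = 17
F→H→E→D→C→G: 4 + 2 + 2 + 3 + 1 = 12
F→H→G: 4 + 9 = 13
F→H→E→D→A→C→G: 4 + 2 + 2 + 2 + 5 + 1 = 16
Best route has total 12.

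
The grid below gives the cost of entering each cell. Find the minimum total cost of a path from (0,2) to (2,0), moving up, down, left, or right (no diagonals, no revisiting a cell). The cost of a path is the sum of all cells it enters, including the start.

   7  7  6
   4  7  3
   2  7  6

Take (0,2) → (1,2) → (1,1) → (1,0) → (2,0) for a total of 6 + 3 + 7 + 4 + 2 = 22.

22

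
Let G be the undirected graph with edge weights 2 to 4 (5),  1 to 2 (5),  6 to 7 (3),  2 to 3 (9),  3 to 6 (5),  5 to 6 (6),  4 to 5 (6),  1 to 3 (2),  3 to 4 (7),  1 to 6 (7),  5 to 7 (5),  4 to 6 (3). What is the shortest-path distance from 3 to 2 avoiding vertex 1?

9

Paths from 3 to 2 avoiding 1:
3 -> 2: 9
3 -> 6 -> 4 -> 2: 5 + 3 + 5 = 13
3 -> 4 -> 2: 7 + 5 = 12
3 -> 6 -> 7 -> 5 -> 4 -> 2: 5 + 3 + 5 + 6 + 5 = 24
3 -> 6 -> 5 -> 4 -> 2: 5 + 6 + 6 + 5 = 22
Shortest: 9.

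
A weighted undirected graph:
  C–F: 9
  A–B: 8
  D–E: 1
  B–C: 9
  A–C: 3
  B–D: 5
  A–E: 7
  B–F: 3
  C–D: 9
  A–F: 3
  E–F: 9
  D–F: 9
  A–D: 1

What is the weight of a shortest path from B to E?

Some routes from B to E:
B -> F -> E: 3 + 9 = 12
B -> F -> A -> D -> E: 3 + 3 + 1 + 1 = 8
B -> D -> E: 5 + 1 = 6
B -> A -> D -> E: 8 + 1 + 1 = 10
B -> D -> A -> E: 5 + 1 + 7 = 13
Shortest: 6.

6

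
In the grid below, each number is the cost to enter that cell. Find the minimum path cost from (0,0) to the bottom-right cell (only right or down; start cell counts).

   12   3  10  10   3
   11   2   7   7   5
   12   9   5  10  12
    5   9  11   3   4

46

Best path: [0,0] -> [0,1] -> [1,1] -> [1,2] -> [2,2] -> [2,3] -> [3,3] -> [3,4]
Cost: 12 + 3 + 2 + 7 + 5 + 10 + 3 + 4 = 46
For comparison, the top-then-right route costs 59.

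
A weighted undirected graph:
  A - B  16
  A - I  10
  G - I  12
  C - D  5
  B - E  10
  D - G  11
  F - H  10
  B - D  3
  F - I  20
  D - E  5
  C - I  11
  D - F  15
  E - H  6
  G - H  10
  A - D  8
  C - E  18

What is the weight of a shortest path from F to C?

A few of the F→C routes:
F → I → C: 20 + 11 = 31
F → H → E → C: 10 + 6 + 18 = 34
F → H → E → B → D → C: 10 + 6 + 10 + 3 + 5 = 34
F → H → E → D → C: 10 + 6 + 5 + 5 = 26
F → D → C: 15 + 5 = 20
Shortest: 20.

20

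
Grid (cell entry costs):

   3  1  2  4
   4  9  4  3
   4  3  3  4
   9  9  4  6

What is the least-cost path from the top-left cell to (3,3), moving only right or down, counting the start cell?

Best path: (0,0) (0,1) (0,2) (0,3) (1,3) (2,3) (3,3)
Cost: 3 + 1 + 2 + 4 + 3 + 4 + 6 = 23

23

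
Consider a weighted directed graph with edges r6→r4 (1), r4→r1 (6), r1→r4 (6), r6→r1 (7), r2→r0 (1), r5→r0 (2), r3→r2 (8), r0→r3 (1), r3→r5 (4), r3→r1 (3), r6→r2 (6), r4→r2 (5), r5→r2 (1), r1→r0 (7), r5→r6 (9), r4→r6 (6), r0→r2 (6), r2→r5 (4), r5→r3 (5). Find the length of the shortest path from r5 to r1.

A few of the r5→r1 routes:
r5→r2→r0→r3→r1: 1 + 1 + 1 + 3 = 6
r5→r6→r4→r1: 9 + 1 + 6 = 16
r5→r6→r1: 9 + 7 = 16
r5→r0→r3→r1: 2 + 1 + 3 = 6
r5→r3→r1: 5 + 3 = 8
Best route has total 6.

6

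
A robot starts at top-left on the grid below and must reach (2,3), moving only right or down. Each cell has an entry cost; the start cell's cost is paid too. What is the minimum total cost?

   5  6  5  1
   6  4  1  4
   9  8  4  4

24

Take r0c0 → r0c1 → r1c1 → r1c2 → r1c3 → r2c3 for a total of 5 + 6 + 4 + 1 + 4 + 4 = 24.
(Top row then right column would cost 25.)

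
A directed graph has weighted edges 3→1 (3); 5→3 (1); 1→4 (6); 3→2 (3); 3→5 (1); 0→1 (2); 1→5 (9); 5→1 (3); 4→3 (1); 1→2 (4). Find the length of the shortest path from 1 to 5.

8

Paths from 1 to 5:
1-5: 9
1-4-3-5: 6 + 1 + 1 = 8
Shortest: 8.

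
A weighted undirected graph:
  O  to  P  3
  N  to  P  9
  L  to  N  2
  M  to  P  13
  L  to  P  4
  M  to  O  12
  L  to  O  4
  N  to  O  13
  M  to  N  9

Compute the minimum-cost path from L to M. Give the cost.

Checking several routes:
L - O - M: 4 + 12 = 16
L - P - M: 4 + 13 = 17
L - P - N - M: 4 + 9 + 9 = 22
L - P - O - M: 4 + 3 + 12 = 19
L - N - M: 2 + 9 = 11
L - O - P - M: 4 + 3 + 13 = 20
Shortest: 11.

11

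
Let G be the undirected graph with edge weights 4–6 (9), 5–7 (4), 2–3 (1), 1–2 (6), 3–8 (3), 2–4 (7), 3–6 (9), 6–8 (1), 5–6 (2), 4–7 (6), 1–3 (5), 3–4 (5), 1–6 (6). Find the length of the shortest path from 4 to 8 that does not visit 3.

10

Paths from 4 to 8 avoiding 3:
4 - 7 - 5 - 6 - 8: 6 + 4 + 2 + 1 = 13
4 - 6 - 8: 9 + 1 = 10
4 - 2 - 1 - 6 - 8: 7 + 6 + 6 + 1 = 20
The minimum is 10.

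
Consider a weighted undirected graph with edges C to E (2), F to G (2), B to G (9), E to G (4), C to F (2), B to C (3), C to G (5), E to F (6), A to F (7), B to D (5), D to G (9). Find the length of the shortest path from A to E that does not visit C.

Candidate routes:
A → F → G → E: 7 + 2 + 4 = 13
A → F → E: 7 + 6 = 13
Best route has total 13.

13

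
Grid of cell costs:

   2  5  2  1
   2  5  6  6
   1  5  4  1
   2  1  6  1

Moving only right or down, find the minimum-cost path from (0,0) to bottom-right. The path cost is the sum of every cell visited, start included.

Cheapest: [0,0] → [1,0] → [2,0] → [3,0] → [3,1] → [3,2] → [3,3]
  2 + 2 + 1 + 2 + 1 + 6 + 1 = 15

15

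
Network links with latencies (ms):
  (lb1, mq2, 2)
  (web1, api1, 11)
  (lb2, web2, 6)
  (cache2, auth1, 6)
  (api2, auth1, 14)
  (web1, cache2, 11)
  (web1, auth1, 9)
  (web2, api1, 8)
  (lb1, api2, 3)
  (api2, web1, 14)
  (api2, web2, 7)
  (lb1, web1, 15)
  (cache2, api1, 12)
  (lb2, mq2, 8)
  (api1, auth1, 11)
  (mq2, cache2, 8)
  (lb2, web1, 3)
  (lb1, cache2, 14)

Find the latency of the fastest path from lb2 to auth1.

A few of the lb2→auth1 routes:
lb2-mq2-cache2-auth1: 8 + 8 + 6 = 22
lb2-web2-api1-auth1: 6 + 8 + 11 = 25
lb2-web1-auth1: 3 + 9 = 12
lb2-web1-cache2-auth1: 3 + 11 + 6 = 20
Shortest: 12 ms.

12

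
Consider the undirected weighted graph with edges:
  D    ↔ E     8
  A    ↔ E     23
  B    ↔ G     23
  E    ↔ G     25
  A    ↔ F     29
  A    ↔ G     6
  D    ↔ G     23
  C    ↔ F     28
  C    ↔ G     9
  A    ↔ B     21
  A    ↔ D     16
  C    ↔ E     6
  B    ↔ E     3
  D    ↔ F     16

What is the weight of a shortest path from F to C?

Some routes from F to C:
F → C: 28
F → A → G → C: 29 + 6 + 9 = 44
F → D → E → C: 16 + 8 + 6 = 30
Best route has total 28.

28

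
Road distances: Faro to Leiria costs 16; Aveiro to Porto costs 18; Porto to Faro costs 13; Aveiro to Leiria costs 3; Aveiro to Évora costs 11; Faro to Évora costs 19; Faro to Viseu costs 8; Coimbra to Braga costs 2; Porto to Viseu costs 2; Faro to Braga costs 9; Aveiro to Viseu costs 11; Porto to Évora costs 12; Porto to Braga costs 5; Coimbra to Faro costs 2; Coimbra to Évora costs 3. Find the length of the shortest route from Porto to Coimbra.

Some routes from Porto to Coimbra:
Porto-Viseu-Faro-Coimbra: 2 + 8 + 2 = 12
Porto-Braga-Faro-Coimbra: 5 + 9 + 2 = 16
Porto-Faro-Coimbra: 13 + 2 = 15
Porto-Évora-Coimbra: 12 + 3 = 15
Porto-Viseu-Faro-Braga-Coimbra: 2 + 8 + 9 + 2 = 21
Porto-Braga-Coimbra: 5 + 2 = 7
Best route has total 7.

7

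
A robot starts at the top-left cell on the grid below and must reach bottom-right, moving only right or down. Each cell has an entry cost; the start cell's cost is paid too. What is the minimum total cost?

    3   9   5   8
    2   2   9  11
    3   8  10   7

32

Cheapest: [0,0] → [1,0] → [1,1] → [2,1] → [2,2] → [2,3]
  3 + 2 + 2 + 8 + 10 + 7 = 32
(Top row then right column would cost 43.)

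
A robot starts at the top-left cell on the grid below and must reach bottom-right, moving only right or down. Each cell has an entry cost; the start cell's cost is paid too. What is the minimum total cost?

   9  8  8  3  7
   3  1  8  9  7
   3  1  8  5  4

One optimal route is r0c0 r1c0 r1c1 r2c1 r2c2 r2c3 r2c4.
Its cost is 9 + 3 + 1 + 1 + 8 + 5 + 4 = 31.
(Top row then right column would cost 46.)

31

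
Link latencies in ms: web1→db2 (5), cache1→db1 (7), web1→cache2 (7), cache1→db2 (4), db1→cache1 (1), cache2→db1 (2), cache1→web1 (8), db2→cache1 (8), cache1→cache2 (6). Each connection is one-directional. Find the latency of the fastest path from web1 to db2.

5

Routes from web1 to db2:
web1 -> db2: 5
web1 -> cache2 -> db1 -> cache1 -> db2: 7 + 2 + 1 + 4 = 14
Shortest: 5 ms.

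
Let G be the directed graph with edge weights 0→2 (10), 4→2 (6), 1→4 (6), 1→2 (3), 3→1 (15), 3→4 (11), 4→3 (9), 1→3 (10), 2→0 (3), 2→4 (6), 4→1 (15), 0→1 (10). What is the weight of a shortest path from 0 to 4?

Candidate routes:
0 - 1 - 3 - 4: 10 + 10 + 11 = 31
0 - 1 - 4: 10 + 6 = 16
0 - 2 - 4: 10 + 6 = 16
0 - 1 - 2 - 4: 10 + 3 + 6 = 19
Best route has total 16.

16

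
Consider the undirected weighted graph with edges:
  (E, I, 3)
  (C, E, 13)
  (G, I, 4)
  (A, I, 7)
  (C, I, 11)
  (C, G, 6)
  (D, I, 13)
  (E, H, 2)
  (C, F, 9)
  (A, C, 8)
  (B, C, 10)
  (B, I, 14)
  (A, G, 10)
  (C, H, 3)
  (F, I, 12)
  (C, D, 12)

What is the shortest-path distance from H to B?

A few of the H→B routes:
H -> C -> B: 3 + 10 = 13
H -> E -> I -> B: 2 + 3 + 14 = 19
H -> E -> I -> C -> B: 2 + 3 + 11 + 10 = 26
H -> E -> I -> G -> C -> B: 2 + 3 + 4 + 6 + 10 = 25
H -> E -> C -> B: 2 + 13 + 10 = 25
The minimum is 13.

13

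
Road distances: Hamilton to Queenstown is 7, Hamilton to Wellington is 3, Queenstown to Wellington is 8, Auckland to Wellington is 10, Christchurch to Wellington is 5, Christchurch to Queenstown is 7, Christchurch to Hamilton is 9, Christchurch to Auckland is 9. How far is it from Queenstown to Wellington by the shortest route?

8

Comparing a few candidate routes:
Queenstown -> Christchurch -> Wellington: 7 + 5 = 12
Queenstown -> Christchurch -> Hamilton -> Wellington: 7 + 9 + 3 = 19
Queenstown -> Hamilton -> Christchurch -> Wellington: 7 + 9 + 5 = 21
Queenstown -> Wellington: 8
Queenstown -> Hamilton -> Wellington: 7 + 3 = 10
Shortest: 8.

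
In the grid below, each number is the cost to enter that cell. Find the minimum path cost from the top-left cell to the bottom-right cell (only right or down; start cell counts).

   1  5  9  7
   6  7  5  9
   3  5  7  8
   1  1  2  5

Take r0c0→r1c0→r2c0→r3c0→r3c1→r3c2→r3c3 for a total of 1 + 6 + 3 + 1 + 1 + 2 + 5 = 19.
(Top row then right column would cost 44.)

19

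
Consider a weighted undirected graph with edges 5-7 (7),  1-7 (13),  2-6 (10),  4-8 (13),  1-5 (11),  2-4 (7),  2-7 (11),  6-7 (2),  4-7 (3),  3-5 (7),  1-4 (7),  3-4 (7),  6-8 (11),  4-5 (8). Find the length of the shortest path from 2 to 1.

14

A few of the 2→1 routes:
2→7→4→1: 11 + 3 + 7 = 21
2→6→7→4→1: 10 + 2 + 3 + 7 = 22
2→4→1: 7 + 7 = 14
Best route has total 14.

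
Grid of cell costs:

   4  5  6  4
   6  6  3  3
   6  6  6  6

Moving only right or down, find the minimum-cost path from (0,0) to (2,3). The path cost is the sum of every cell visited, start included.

Take [0,0] → [0,1] → [0,2] → [1,2] → [1,3] → [2,3] for a total of 4 + 5 + 6 + 3 + 3 + 6 = 27.

27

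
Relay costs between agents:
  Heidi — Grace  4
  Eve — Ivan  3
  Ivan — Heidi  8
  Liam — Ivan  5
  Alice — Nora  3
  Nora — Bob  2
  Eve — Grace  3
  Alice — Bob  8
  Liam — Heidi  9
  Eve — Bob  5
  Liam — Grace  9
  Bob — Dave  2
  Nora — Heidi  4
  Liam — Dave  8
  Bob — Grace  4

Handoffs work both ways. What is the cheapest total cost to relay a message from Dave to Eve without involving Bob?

Some routes from Dave to Eve avoiding Bob:
Dave -> Liam -> Heidi -> Grace -> Eve: 8 + 9 + 4 + 3 = 24
Dave -> Liam -> Ivan -> Eve: 8 + 5 + 3 = 16
Dave -> Liam -> Grace -> Eve: 8 + 9 + 3 = 20
Dave -> Liam -> Heidi -> Ivan -> Eve: 8 + 9 + 8 + 3 = 28
The minimum is 16.

16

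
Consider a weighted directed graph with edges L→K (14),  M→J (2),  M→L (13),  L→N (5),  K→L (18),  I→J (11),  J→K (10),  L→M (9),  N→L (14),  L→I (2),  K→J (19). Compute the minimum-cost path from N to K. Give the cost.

28

Candidate routes:
N-L-K: 14 + 14 = 28
N-L-M-J-K: 14 + 9 + 2 + 10 = 35
N-L-I-J-K: 14 + 2 + 11 + 10 = 37
Best route has total 28.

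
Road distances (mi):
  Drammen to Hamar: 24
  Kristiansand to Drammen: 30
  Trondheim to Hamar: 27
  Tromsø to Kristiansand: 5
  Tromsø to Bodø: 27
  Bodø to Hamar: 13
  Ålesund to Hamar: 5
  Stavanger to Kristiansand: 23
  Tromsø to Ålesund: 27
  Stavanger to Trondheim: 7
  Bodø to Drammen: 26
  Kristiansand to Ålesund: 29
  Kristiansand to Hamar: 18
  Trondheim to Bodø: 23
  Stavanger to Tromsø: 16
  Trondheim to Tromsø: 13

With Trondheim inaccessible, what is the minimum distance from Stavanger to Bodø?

Some routes from Stavanger to Bodø avoiding Trondheim:
Stavanger → Tromsø → Ålesund → Hamar → Bodø: 16 + 27 + 5 + 13 = 61
Stavanger → Tromsø → Bodø: 16 + 27 = 43
Stavanger → Kristiansand → Tromsø → Bodø: 23 + 5 + 27 = 55
Stavanger → Tromsø → Kristiansand → Hamar → Bodø: 16 + 5 + 18 + 13 = 52
Stavanger → Tromsø → Kristiansand → Ålesund → Hamar → Bodø: 16 + 5 + 29 + 5 + 13 = 68
Stavanger → Kristiansand → Hamar → Bodø: 23 + 18 + 13 = 54
The minimum is 43 mi.

43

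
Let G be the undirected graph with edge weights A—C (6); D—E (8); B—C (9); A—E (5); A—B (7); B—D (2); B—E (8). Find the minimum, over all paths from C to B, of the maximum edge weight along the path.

Paths from C to B:
C-A-E-B: max(6, 5, 8) = 8
C-A-E-D-B: max(6, 5, 8, 2) = 8
C-B: max(9) = 9
C-A-B: max(6, 7) = 7
Smallest bottleneck: 7.

7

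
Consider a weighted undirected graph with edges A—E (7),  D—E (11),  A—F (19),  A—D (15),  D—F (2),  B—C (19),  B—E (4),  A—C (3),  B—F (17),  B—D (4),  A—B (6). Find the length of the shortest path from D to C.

13

Checking several routes:
D -> E -> A -> C: 11 + 7 + 3 = 21
D -> B -> E -> A -> C: 4 + 4 + 7 + 3 = 18
D -> B -> C: 4 + 19 = 23
D -> A -> C: 15 + 3 = 18
D -> B -> A -> C: 4 + 6 + 3 = 13
Best route has total 13.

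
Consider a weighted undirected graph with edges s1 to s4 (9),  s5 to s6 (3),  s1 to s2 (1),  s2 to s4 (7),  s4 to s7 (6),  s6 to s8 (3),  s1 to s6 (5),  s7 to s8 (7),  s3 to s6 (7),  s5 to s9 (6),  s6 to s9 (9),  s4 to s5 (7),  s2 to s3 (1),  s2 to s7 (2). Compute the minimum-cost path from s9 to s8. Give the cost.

Checking several routes:
s9 → s5 → s6 → s1 → s2 → s7 → s8: 6 + 3 + 5 + 1 + 2 + 7 = 24
s9 → s6 → s8: 9 + 3 = 12
s9 → s6 → s1 → s2 → s7 → s8: 9 + 5 + 1 + 2 + 7 = 24
s9 → s5 → s6 → s8: 6 + 3 + 3 = 12
Shortest: 12.

12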